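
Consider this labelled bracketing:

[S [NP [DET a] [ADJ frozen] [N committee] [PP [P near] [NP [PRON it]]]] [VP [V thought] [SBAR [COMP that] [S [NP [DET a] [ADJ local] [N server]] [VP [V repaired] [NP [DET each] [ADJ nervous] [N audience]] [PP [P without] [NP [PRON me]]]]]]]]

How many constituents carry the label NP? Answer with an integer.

5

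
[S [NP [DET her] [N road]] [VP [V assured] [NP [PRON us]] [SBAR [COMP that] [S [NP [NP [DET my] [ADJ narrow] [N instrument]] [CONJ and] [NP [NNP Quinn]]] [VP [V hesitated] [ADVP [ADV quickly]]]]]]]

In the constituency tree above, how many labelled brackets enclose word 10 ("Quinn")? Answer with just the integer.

7

Counting open brackets not yet closed at "Quinn": [S [VP [SBAR [S [NP [NP [NNP = 7.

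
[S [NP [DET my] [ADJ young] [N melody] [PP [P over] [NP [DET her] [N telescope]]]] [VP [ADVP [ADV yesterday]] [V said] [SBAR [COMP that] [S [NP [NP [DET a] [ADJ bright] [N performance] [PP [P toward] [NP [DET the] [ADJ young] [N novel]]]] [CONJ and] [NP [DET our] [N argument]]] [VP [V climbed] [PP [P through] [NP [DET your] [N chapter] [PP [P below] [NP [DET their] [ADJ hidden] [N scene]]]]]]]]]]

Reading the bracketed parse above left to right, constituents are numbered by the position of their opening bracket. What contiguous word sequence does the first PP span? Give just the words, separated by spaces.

over her telescope

In left-to-right order the PP constituents are "over her telescope"; "toward the young novel"; "through your chapter below their hidden scene"; "below their hidden scene". Number 1 is "over her telescope".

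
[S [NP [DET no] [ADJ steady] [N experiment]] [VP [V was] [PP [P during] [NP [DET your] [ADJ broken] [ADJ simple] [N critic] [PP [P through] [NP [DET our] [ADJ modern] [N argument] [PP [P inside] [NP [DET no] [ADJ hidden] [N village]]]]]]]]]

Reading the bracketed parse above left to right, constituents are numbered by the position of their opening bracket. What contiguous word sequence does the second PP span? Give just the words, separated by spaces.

through our modern argument inside no hidden village

Opening `[PP` markers occur at word positions 5, 10, 14; the second of these opens the constituent [PP through our modern argument inside no hidden village].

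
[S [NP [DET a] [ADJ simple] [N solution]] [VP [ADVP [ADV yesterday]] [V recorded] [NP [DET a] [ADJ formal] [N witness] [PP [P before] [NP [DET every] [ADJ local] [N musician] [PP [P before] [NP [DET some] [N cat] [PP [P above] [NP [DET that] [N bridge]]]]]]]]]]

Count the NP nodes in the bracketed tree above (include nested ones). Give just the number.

The NP constituents are: [NP a simple solution]; [NP a formal witness before every local musician before some cat above that bridge]; [NP every local musician before some cat above that bridge]; [NP some cat above that bridge]; [NP that bridge]. Total: 5.

5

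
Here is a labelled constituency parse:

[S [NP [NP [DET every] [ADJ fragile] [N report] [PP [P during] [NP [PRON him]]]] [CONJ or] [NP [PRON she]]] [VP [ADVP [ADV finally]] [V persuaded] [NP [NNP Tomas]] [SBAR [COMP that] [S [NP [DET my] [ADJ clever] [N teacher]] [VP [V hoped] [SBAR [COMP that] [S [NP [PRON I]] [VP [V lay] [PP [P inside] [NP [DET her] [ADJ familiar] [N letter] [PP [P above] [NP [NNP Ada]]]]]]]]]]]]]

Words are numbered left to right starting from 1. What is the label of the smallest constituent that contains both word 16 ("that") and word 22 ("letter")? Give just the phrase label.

SBAR

The smallest bracket enclosing both words is [SBAR that I lay inside her familiar letter above Ada], so the label is SBAR.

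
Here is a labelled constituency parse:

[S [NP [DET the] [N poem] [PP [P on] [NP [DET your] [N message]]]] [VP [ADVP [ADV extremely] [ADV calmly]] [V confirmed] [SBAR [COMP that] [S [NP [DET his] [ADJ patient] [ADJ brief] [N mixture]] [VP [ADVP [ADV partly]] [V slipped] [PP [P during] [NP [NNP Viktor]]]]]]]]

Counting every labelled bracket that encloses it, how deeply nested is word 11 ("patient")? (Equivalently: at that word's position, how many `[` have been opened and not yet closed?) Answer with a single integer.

6

The word sits inside ADJ, which is inside NP, inside S, inside SBAR, inside VP, inside S — 6 brackets in all.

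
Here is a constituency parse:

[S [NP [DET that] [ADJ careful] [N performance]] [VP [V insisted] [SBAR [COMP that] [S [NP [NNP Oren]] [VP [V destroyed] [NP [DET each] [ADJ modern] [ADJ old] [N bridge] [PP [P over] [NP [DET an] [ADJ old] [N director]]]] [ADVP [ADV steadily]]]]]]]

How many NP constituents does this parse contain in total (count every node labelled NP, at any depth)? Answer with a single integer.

Scanning left to right, an opening `[NP` appears at word positions 1, 6, 8, 13 — 4 in total.

4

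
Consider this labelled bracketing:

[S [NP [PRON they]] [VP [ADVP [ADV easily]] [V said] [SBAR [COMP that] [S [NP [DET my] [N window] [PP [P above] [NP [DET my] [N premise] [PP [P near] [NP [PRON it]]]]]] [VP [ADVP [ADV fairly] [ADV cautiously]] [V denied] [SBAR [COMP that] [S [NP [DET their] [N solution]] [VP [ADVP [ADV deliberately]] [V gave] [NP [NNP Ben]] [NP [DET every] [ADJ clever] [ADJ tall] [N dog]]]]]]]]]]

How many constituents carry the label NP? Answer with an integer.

The NP constituents are: [NP they]; [NP my window above my premise near it]; [NP my premise near it]; [NP it]; [NP their solution]; [NP Ben] …. Total: 7.

7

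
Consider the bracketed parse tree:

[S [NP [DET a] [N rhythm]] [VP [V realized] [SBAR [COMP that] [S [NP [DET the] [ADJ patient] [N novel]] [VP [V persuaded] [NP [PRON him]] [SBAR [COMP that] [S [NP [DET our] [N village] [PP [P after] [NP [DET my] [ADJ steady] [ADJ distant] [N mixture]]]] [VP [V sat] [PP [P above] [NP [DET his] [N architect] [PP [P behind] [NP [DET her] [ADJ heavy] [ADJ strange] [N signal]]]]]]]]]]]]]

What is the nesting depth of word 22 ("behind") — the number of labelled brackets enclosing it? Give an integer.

12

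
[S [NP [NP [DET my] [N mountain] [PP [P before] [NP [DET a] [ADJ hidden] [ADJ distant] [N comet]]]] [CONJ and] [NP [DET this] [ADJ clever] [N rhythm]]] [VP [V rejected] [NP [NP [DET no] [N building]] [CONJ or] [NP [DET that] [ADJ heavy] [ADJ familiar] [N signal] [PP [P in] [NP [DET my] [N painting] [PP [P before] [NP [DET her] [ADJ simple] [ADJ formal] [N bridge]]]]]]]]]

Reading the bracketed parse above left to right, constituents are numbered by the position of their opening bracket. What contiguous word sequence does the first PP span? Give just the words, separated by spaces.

before a hidden distant comet

The PP opening brackets appear, in order, over: "before a hidden distant comet"; "in my painting before her simple formal bridge"; "before her simple formal bridge". The first one spans "before a hidden distant comet".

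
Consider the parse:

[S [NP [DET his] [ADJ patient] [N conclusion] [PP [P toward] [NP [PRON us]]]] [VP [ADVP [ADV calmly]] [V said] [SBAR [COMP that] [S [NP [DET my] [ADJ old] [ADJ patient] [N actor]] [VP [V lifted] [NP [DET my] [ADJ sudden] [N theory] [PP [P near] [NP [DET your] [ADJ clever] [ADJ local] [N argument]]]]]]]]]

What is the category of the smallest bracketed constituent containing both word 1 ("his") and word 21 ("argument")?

The smallest bracket enclosing both words is [S his patient conclusion toward us calmly said that my old patient actor lifted my sudden theory near your clever local argument], so the label is S.

S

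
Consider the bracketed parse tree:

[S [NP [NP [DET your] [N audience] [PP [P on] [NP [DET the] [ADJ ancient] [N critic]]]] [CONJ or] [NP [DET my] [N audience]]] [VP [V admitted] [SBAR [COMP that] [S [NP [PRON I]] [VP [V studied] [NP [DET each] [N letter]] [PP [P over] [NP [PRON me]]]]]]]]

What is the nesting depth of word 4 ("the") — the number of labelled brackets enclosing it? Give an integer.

6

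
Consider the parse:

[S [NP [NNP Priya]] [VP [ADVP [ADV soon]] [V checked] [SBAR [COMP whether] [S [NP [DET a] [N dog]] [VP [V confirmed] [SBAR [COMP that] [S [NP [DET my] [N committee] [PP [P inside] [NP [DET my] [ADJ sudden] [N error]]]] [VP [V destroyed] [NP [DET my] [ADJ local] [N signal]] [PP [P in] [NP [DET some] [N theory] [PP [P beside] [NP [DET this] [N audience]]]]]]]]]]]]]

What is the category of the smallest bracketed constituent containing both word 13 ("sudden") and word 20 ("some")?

Word 13 lies under S → VP → SBAR → S → VP → SBAR → S → NP → PP → NP → ADJ; word 20 lies under S → VP → SBAR → S → VP → SBAR → S → VP → PP → NP → DET. The lowest shared node is the S.

S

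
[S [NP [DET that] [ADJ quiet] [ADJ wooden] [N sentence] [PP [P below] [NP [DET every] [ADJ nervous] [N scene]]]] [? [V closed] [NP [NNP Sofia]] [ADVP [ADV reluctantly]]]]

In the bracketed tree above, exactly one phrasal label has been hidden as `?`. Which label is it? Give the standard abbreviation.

VP

The `?` node immediately contains: V 'closed', NP, ADVP. That is the internal structure of a verb phrase, so the label is VP.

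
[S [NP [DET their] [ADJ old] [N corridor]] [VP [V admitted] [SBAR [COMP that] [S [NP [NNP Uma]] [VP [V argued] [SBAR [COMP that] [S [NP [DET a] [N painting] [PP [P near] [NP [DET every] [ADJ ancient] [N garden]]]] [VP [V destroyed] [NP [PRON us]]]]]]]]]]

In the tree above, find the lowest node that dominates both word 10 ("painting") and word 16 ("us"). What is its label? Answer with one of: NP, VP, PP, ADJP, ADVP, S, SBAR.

The smallest bracket enclosing both words is [S a painting near every ancient garden destroyed us], so the label is S.

S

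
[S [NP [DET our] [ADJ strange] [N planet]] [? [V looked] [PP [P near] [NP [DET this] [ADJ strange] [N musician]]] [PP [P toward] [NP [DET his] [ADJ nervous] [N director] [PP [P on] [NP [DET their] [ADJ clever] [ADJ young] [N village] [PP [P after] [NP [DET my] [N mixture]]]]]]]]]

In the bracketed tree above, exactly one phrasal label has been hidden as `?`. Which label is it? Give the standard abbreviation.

VP

The `?` node immediately contains: V 'looked', PP, PP. That is the internal structure of a verb phrase, so the label is VP.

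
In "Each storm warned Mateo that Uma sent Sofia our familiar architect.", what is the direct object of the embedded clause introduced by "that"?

The verb of the embedded clause introduced by "that" is "sent"; its direct object is the NP "our familiar architect".

our familiar architect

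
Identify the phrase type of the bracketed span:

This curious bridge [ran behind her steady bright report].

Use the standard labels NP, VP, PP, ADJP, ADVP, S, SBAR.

VP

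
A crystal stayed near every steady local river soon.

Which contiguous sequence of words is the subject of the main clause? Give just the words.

a crystal

"a crystal" is the NP that combines with the VP headed by "stayed" to form the main clause — the subject.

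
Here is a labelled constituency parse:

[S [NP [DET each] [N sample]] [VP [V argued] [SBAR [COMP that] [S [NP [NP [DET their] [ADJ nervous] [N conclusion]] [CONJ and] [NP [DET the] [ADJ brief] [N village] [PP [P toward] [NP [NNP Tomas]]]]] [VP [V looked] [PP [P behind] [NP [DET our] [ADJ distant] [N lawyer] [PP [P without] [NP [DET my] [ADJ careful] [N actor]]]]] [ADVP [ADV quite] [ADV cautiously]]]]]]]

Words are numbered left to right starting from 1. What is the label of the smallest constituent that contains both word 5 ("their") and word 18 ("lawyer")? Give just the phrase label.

S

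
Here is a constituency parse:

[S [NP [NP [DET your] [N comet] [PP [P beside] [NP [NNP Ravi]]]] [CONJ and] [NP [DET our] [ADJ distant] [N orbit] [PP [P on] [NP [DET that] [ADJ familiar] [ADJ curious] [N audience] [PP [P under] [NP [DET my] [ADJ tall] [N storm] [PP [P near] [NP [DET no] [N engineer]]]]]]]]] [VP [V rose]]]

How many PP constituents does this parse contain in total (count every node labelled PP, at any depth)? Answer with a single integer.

4

Listing each PP by its span: [PP beside Ravi]; [PP on that familiar curious audience under my tall storm near no engineer]; [PP under my tall storm near no engineer]; [PP near no engineer] — that makes 4.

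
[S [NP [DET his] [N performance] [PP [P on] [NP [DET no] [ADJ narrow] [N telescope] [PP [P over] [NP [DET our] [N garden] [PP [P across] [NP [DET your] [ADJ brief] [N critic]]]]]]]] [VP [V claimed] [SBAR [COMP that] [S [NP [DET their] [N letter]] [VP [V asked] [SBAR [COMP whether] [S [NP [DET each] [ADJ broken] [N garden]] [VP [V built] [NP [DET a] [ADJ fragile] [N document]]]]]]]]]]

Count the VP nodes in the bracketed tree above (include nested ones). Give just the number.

3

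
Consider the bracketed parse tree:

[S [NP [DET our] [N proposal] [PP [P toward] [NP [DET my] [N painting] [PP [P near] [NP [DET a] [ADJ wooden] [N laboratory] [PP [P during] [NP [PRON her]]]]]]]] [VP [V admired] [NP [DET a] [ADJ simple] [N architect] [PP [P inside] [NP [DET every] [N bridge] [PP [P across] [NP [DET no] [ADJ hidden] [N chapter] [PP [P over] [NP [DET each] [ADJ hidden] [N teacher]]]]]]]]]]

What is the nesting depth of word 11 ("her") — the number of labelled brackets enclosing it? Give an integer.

Path from the root down to the word: S → NP → PP → NP → PP → NP → PP → NP → PRON. That is 9 enclosing brackets.

9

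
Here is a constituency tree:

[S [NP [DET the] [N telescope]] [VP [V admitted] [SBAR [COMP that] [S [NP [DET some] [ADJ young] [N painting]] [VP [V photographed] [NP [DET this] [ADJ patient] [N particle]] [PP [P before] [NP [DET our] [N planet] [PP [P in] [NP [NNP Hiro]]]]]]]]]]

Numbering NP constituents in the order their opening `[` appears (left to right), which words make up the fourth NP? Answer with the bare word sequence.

In left-to-right order the NP constituents are "the telescope"; "some young painting"; "this patient particle"; "our planet in Hiro"; "Hiro". Number 4 is "our planet in Hiro".

our planet in Hiro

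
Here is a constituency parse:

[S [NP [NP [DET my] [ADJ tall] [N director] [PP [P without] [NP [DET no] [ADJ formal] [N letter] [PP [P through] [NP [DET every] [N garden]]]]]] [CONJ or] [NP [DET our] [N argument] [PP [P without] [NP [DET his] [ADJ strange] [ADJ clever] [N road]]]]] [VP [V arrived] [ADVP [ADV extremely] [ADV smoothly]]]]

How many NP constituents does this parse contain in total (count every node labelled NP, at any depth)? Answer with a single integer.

6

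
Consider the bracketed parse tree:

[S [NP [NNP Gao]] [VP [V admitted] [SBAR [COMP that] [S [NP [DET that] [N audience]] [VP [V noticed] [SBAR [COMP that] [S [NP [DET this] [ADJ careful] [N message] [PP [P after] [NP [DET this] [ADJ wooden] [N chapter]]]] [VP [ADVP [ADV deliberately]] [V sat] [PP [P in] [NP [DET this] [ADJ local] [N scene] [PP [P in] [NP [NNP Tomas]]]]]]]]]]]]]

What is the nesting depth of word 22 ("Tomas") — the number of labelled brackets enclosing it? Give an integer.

13

Path from the root down to the word: S → VP → SBAR → S → VP → SBAR → S → VP → PP → NP → PP → NP → NNP. That is 13 enclosing brackets.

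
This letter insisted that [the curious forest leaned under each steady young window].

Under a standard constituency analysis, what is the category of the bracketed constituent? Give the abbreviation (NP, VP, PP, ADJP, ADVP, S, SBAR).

"leaned" is the head of the bracketed span, so the span is a clause: S.

S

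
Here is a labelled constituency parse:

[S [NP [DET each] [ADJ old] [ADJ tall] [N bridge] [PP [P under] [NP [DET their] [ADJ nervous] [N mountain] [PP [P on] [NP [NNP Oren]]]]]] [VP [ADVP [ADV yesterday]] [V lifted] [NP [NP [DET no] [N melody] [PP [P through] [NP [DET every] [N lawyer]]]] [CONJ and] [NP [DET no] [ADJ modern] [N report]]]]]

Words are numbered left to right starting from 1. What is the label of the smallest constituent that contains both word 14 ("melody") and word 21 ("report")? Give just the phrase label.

Word 14 lies under S → VP → NP → NP → N; word 21 lies under S → VP → NP → NP → N. The lowest shared node is the NP.

NP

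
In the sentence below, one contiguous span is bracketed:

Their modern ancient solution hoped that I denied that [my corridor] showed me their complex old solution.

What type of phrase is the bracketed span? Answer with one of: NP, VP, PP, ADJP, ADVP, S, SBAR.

The bracketed span "my corridor" is headed by "corridor", making it a noun phrase (NP).

NP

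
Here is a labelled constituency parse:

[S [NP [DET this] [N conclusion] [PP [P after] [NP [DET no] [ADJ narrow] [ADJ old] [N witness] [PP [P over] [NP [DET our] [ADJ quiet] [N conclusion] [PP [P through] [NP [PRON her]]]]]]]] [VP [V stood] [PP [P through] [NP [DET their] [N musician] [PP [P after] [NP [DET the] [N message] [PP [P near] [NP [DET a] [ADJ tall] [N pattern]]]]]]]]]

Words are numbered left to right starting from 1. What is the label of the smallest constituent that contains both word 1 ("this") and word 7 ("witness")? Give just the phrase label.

Both words fall inside [NP this conclusion after no narrow old witness over our quiet conclusion through her] (words 1–13), and no smaller constituent contains them both. Label: NP.

NP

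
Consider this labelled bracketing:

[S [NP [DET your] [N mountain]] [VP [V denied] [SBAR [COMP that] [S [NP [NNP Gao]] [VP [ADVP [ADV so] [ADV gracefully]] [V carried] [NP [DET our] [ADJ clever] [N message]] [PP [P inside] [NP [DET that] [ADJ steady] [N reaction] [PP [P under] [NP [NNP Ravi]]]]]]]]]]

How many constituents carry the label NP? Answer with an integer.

5

The NP constituents are: [NP your mountain]; [NP Gao]; [NP our clever message]; [NP that steady reaction under Ravi]; [NP Ravi]. Total: 5.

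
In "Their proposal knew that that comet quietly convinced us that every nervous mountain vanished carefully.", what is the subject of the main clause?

their proposal

"their proposal" is the NP that combines with the VP headed by "knew" to form the main clause — the subject.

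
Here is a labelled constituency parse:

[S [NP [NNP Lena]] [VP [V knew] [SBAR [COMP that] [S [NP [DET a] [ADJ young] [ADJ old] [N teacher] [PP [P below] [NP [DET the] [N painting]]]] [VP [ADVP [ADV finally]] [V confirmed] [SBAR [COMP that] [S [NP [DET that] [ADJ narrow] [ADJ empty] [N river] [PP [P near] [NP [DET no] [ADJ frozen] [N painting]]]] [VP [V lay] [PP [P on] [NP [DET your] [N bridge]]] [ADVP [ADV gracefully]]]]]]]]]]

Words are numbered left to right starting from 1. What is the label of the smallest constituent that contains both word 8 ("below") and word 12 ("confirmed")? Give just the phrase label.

The smallest bracket enclosing both words is [S a young old teacher below the painting finally confirmed that that narrow empty river near no frozen painting lay on your bridge gracefully], so the label is S.

S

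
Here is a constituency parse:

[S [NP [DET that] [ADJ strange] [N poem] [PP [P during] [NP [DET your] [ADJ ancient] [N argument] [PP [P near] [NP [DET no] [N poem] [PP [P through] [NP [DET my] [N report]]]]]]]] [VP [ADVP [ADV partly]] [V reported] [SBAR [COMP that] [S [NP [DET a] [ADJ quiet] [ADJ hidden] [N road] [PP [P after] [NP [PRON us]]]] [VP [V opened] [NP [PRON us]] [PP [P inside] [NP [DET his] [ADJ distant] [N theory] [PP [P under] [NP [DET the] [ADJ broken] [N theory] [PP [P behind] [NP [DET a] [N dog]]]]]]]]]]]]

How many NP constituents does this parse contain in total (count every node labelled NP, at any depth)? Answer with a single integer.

10

Listing each NP by its span: [NP that strange poem during your ancient argument near no poem through my report]; [NP your ancient argument near no poem through my report]; [NP no poem through my report]; [NP my report]; [NP a quiet hidden road after us]; [NP us] … — that makes 10.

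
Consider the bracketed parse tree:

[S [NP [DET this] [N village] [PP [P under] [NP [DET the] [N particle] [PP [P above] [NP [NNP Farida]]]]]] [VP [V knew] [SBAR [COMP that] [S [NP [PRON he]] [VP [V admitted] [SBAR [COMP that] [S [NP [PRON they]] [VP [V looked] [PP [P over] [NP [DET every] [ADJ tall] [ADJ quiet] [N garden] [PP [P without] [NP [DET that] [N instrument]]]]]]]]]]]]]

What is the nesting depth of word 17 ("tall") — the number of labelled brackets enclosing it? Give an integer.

11

The word sits inside ADJ, which is inside NP, inside PP, inside VP, inside S, inside SBAR, inside VP, inside S, inside SBAR, inside VP, inside S — 11 brackets in all.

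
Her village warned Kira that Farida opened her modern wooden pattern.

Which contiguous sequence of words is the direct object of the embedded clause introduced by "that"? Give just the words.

her modern wooden pattern

The verb of the embedded clause introduced by "that" is "opened"; its direct object is the NP "her modern wooden pattern".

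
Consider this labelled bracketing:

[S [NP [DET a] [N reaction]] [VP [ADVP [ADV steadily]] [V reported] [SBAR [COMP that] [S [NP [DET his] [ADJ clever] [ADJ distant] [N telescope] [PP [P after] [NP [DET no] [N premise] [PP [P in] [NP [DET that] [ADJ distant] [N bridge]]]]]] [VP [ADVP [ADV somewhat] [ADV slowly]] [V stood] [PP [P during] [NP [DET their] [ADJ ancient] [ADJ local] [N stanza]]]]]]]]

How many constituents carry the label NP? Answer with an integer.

5

The NP constituents are: [NP a reaction]; [NP his clever distant telescope after no premise in that distant bridge]; [NP no premise in that distant bridge]; [NP that distant bridge]; [NP their ancient local stanza]. Total: 5.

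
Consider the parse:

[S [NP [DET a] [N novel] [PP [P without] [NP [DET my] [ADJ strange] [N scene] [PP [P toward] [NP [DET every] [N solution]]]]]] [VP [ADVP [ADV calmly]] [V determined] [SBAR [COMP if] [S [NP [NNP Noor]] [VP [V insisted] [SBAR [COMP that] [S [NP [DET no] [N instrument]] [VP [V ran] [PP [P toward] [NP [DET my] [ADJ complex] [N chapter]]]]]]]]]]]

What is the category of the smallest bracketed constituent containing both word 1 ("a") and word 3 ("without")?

NP

Both words fall inside [NP a novel without my strange scene toward every solution] (words 1–9), and no smaller constituent contains them both. Label: NP.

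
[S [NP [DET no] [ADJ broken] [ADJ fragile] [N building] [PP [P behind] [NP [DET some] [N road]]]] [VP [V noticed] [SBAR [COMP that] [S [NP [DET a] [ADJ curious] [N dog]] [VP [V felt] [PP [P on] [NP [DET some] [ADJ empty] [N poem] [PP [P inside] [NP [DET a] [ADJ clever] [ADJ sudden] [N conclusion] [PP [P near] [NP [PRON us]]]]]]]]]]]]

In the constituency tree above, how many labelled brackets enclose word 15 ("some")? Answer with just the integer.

8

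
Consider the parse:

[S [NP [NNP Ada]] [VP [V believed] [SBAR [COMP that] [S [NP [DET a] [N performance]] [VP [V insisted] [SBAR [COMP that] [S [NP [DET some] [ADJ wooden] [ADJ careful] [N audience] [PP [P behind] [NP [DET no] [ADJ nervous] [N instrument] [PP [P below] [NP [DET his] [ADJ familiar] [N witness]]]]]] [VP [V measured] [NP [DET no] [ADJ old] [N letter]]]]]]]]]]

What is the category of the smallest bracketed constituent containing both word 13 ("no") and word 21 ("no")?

S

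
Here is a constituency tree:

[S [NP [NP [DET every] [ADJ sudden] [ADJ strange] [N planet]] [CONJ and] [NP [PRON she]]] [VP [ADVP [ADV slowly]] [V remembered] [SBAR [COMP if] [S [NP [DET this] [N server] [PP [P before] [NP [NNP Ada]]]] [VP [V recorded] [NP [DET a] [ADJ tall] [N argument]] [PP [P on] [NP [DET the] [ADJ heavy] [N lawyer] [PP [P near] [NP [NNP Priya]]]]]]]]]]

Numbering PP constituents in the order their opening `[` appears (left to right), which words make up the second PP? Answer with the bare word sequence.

on the heavy lawyer near Priya

In left-to-right order the PP constituents are "before Ada"; "on the heavy lawyer near Priya"; "near Priya". Number 2 is "on the heavy lawyer near Priya".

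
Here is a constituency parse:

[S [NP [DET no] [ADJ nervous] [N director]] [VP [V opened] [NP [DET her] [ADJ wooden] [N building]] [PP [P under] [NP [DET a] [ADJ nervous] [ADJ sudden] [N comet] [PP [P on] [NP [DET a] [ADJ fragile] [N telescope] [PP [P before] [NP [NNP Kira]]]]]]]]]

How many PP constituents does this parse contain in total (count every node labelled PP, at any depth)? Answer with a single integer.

3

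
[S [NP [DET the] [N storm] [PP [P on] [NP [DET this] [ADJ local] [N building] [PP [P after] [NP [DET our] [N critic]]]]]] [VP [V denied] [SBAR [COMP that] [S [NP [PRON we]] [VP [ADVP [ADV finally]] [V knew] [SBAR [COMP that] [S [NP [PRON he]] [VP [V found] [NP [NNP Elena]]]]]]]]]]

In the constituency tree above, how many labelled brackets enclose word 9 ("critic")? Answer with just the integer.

Path from the root down to the word: S → NP → PP → NP → PP → NP → N. That is 7 enclosing brackets.

7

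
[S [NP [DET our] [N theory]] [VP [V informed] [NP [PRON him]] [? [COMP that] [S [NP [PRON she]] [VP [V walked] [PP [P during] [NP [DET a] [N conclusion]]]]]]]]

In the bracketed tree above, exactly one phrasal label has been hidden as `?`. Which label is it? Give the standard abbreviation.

SBAR

The `?` node immediately contains: COMP 'that', S. That is the internal structure of a subordinate clause, so the label is SBAR.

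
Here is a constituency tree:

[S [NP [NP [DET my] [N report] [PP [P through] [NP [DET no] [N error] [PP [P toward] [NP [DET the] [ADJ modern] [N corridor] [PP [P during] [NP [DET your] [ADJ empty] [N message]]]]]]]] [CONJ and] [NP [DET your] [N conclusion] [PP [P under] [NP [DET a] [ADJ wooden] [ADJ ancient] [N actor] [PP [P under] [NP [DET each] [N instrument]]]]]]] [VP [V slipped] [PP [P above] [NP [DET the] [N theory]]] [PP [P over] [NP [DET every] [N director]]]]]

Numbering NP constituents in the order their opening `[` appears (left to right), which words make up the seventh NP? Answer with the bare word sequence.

In left-to-right order the NP constituents are "my report through no error toward the modern corridor during your empty message and your conclusion under a wooden ancient actor under each instrument"; "my report through no error toward the modern corridor during your empty message"; "no error toward the modern corridor during your empty message"; "the modern corridor during your empty message"; "your empty message"; "your conclusion under a wooden ancient actor under each instrument"; "a wooden ancient actor under each instrument"; "each instrument"; "the theory"; "every director". Number 7 is "a wooden ancient actor under each instrument".

a wooden ancient actor under each instrument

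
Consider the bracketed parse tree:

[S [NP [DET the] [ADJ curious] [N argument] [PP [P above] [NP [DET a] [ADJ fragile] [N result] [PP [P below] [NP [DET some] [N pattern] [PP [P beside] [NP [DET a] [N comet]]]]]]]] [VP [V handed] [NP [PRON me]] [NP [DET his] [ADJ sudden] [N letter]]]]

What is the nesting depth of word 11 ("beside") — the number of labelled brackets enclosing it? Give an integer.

8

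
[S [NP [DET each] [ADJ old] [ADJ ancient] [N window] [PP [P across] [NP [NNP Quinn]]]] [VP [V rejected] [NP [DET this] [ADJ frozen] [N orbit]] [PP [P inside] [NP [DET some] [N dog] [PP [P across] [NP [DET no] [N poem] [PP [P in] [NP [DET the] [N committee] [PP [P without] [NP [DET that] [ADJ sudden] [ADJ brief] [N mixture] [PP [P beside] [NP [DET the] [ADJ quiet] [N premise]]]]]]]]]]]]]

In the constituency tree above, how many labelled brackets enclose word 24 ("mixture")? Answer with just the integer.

Counting open brackets not yet closed at "mixture": [S [VP [PP [NP [PP [NP [PP [NP [PP [NP [N = 11.

11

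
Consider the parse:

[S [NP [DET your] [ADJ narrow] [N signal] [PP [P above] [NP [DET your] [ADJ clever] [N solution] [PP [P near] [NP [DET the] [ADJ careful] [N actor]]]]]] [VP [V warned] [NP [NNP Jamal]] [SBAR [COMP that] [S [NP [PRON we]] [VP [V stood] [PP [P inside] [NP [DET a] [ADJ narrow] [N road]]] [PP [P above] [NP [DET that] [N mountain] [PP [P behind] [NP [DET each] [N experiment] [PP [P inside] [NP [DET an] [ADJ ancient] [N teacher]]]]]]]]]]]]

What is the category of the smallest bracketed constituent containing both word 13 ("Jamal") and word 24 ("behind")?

VP

Both words fall inside [VP warned Jamal that we stood inside a narrow road above that mountain behind each experiment inside an ancient teacher] (words 12–30), and no smaller constituent contains them both. Label: VP.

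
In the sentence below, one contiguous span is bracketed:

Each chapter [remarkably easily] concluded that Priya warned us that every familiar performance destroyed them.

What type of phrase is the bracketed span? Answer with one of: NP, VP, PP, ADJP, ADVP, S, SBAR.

ADVP

The bracketed span "remarkably easily" is headed by "easily", making it an adverb phrase (ADVP).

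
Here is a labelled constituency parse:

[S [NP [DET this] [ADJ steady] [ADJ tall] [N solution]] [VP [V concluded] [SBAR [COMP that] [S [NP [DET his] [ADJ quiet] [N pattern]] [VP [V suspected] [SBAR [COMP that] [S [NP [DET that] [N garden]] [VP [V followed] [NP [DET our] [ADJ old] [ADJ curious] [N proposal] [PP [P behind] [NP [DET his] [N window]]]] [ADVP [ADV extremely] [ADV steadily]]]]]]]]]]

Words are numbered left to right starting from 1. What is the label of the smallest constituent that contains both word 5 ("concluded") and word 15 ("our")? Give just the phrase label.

VP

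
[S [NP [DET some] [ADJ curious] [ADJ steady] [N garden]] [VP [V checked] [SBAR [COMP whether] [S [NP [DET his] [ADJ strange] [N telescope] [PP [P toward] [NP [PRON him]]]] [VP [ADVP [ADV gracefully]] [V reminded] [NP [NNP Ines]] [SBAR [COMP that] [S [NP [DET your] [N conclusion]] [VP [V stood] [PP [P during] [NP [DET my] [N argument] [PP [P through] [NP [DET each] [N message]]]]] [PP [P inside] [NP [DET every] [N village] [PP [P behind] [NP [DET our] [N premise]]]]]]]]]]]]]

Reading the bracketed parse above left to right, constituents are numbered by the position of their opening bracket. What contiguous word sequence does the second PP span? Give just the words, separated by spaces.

during my argument through each message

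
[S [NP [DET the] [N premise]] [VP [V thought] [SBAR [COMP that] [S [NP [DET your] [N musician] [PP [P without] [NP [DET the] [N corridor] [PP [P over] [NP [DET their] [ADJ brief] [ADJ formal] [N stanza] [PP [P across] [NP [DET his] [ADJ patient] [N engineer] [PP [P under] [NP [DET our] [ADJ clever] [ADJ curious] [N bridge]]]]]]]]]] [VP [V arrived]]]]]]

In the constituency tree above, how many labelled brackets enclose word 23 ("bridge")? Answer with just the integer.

14

The word sits inside N, which is inside NP, inside PP, inside NP, inside PP, inside NP, inside PP, inside NP, inside PP, inside NP, inside S, inside SBAR, inside VP, inside S — 14 brackets in all.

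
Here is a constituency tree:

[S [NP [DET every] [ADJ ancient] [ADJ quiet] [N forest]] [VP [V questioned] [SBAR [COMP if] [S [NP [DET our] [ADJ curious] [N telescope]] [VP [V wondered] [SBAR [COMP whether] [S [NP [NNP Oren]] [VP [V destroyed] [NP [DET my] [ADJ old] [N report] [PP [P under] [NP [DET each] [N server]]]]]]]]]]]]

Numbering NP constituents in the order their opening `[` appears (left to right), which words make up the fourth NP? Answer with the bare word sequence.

my old report under each server

Opening `[NP` markers occur at word positions 1, 7, 12, 14, 18; the fourth of these opens the constituent [NP my old report under each server].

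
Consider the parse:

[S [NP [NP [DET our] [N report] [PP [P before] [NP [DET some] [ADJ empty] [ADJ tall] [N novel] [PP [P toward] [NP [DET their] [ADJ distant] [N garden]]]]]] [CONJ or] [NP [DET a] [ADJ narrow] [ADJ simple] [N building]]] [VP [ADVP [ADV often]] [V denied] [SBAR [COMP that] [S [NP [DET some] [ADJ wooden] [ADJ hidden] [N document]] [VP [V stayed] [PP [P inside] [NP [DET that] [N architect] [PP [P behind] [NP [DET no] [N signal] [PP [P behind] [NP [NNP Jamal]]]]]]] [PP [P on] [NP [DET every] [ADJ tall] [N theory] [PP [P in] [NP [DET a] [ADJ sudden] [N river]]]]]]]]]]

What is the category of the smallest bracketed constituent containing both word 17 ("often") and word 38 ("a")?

VP

Both words fall inside [VP often denied that some wooden hidden document stayed inside that architect behind no signal behind Jamal on every tall theory in a sudden river] (words 17–40), and no smaller constituent contains them both. Label: VP.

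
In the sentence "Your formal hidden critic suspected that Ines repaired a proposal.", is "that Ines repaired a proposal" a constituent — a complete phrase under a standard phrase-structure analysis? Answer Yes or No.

Yes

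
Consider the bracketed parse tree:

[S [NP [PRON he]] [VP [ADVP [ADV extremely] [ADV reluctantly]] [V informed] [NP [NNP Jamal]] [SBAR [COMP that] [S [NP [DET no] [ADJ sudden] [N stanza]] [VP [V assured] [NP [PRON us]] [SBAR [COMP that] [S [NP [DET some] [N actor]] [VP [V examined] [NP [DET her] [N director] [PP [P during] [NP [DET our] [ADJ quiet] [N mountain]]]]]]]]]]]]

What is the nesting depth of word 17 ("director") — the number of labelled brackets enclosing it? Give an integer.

The word sits inside N, which is inside NP, inside VP, inside S, inside SBAR, inside VP, inside S, inside SBAR, inside VP, inside S — 10 brackets in all.

10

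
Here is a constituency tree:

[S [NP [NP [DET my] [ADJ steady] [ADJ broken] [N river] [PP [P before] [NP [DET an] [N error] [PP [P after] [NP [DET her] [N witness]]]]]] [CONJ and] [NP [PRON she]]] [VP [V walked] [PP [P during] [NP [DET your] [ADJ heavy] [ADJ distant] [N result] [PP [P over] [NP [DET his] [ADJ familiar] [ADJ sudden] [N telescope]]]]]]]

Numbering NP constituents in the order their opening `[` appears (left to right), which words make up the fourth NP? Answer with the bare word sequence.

her witness

The NP opening brackets appear, in order, over: "my steady broken river before an error after her witness and she"; "my steady broken river before an error after her witness"; "an error after her witness"; "her witness"; "she"; "your heavy distant result over his familiar sudden telescope"; "his familiar sudden telescope". The fourth one spans "her witness".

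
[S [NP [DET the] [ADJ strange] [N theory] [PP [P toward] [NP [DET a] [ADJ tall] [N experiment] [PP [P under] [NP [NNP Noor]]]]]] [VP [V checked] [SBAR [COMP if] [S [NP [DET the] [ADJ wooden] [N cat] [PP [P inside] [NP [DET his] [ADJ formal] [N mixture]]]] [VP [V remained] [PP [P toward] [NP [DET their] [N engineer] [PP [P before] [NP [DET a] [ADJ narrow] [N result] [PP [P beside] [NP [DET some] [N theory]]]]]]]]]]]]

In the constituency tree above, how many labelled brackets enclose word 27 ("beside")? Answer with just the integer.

11

The word sits inside P, which is inside PP, inside NP, inside PP, inside NP, inside PP, inside VP, inside S, inside SBAR, inside VP, inside S — 11 brackets in all.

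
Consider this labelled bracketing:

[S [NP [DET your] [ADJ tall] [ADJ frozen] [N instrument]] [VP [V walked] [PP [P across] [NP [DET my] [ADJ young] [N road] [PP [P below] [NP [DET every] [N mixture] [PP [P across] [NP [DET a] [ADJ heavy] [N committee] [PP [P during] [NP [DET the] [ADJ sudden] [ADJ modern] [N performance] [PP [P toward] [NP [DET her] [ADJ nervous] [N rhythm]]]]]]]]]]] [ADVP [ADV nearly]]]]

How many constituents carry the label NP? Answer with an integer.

6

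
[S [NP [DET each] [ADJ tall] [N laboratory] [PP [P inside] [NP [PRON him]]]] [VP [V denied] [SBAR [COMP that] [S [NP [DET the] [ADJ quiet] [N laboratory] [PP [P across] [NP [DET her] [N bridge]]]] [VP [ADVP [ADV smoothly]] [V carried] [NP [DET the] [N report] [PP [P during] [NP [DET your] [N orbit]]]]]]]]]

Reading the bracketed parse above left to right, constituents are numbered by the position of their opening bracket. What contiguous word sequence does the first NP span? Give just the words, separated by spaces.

Opening `[NP` markers occur at word positions 1, 5, 8, 12, 16, 19; the first of these opens the constituent [NP each tall laboratory inside him].

each tall laboratory inside him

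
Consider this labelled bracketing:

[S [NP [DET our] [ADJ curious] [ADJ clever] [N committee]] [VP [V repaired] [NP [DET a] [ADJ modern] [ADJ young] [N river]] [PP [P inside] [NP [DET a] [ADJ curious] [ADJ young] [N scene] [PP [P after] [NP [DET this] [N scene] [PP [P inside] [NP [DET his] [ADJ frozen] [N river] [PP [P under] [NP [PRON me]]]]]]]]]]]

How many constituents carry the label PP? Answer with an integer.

4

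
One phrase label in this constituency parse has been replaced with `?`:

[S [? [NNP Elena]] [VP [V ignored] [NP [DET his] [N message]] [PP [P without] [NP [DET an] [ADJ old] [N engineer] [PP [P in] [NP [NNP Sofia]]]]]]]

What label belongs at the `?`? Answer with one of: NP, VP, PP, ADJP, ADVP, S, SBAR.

The `?` node immediately contains: NNP 'Elena'. That is the internal structure of a noun phrase, so the label is NP.

NP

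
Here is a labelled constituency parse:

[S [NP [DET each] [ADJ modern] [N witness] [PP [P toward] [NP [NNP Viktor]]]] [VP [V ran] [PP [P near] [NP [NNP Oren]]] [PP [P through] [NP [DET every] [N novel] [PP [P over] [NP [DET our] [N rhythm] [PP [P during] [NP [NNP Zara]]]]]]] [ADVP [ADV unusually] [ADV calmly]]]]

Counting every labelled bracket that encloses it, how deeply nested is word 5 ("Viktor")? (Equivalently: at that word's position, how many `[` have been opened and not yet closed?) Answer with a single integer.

Path from the root down to the word: S → NP → PP → NP → NNP. That is 5 enclosing brackets.

5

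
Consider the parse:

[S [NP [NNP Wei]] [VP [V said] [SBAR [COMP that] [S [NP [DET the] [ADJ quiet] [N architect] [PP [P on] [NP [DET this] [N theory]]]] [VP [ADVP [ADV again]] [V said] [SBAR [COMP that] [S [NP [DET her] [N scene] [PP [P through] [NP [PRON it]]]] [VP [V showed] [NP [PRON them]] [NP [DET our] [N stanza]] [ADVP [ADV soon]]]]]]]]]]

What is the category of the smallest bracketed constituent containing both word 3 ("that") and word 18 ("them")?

SBAR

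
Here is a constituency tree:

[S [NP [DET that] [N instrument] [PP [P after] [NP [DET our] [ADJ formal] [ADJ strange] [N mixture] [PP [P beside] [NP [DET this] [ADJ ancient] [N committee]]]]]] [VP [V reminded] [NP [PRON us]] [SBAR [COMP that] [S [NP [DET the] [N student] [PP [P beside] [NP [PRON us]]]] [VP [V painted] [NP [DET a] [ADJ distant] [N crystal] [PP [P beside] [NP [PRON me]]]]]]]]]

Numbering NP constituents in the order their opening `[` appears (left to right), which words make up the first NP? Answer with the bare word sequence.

that instrument after our formal strange mixture beside this ancient committee

The NP opening brackets appear, in order, over: "that instrument after our formal strange mixture beside this ancient committee"; "our formal strange mixture beside this ancient committee"; "this ancient committee"; "us"; "the student beside us"; "us"; "a distant crystal beside me"; "me". The first one spans "that instrument after our formal strange mixture beside this ancient committee".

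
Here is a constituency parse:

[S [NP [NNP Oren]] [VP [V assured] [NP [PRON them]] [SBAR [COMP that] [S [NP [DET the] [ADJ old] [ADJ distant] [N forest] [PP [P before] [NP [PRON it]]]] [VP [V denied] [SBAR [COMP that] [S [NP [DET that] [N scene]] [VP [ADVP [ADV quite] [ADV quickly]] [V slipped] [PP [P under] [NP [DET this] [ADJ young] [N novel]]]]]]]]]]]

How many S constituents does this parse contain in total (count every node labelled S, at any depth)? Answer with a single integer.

Listing each S by its span: [S Oren assured them that the old distant forest before it denied that that scene quite quickly slipped under this young novel]; [S the old distant forest before it denied that that scene quite quickly slipped under this young novel]; [S that scene quite quickly slipped under this young novel] — that makes 3.

3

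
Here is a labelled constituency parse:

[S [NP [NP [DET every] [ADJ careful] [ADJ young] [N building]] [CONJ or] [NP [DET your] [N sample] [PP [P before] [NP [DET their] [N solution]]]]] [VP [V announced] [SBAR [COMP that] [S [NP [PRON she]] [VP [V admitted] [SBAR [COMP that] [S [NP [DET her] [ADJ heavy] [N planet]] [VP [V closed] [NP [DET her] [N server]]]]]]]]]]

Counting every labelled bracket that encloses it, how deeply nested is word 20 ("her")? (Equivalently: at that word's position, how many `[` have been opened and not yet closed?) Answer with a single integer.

10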